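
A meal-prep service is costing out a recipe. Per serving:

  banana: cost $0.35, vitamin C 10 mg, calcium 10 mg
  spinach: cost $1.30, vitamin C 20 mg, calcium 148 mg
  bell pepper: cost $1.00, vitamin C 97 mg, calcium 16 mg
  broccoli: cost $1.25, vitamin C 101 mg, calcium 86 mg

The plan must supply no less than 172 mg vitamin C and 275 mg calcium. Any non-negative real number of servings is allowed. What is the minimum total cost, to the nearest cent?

At the optimum either one food covers both requirements or two foods hit both targets exactly; no other combination can be cheaper.
banana only: max(172/10, 275/10) = 27.5 servings → $9.62.
spinach only: max(172/20, 275/148) = 8.6 servings → $11.18.
bell pepper only: max(172/97, 275/16) = 17.19 servings → $17.19.
broccoli only: max(172/101, 275/86) = 3.198 servings → $4.00.
banana + spinach with both tight: 15.59 servings and 0.8047 servings → $6.50.
banana + bell pepper with both targets exact would need a negative amount; discard.
banana + broccoli: the both-tight solution has a negative serving — not a feasible corner.
spinach + bell pepper with both tight: 1.704 servings and 1.422 servings → $3.64.
spinach + broccoli with both tight: 0.9815 servings and 1.509 servings → $3.16.
bell pepper + broccoli: intersection lies outside the first quadrant.
The minimum over all feasible corners is $3.16.

$3.16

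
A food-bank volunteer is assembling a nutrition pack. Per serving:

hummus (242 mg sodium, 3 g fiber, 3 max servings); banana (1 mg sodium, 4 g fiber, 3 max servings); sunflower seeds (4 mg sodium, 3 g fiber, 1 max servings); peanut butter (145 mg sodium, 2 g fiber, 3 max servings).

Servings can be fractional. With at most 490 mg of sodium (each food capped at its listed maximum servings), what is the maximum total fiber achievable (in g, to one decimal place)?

Fiber per mg sodium: banana 4, sunflower seeds 0.75, peanut butter 0.01379, hummus 0.0124.
Take 3 servings of banana: uses 3 mg sodium, +12.0 g fiber (running total 12.0 g).
Take 1 serving of sunflower seeds: uses 4 mg sodium, +3.0 g fiber (running total 15.0 g).
Take 3 servings of peanut butter: uses 435 mg sodium, +6.0 g fiber (running total 21.0 g).
Take 0.1983 servings of hummus: uses 48 mg sodium, +0.6 g fiber (running total 21.6 g).
Greedy by best ratio exhausts the sodium allowance optimally: 21.6 g.

21.6 g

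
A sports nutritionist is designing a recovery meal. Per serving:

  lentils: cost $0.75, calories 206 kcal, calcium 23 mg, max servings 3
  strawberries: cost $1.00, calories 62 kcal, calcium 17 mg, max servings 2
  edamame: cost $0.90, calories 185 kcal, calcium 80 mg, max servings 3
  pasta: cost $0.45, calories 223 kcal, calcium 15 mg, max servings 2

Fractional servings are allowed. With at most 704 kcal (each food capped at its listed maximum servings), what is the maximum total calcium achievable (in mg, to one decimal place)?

276.8 mg

Calcium per kcal: edamame 0.4324, strawberries 0.2742, lentils 0.1117, pasta 0.06726.
Take 3 servings of edamame: uses 555 kcal, +240.0 mg calcium (running total 240.0 mg).
Take 2 servings of strawberries: uses 124 kcal, +34.0 mg calcium (running total 274.0 mg).
Take 0.1214 servings of lentils: uses 25 kcal, +2.8 mg calcium (running total 276.8 mg).
Greedy by best ratio exhausts the calories allowance optimally: 276.8 mg.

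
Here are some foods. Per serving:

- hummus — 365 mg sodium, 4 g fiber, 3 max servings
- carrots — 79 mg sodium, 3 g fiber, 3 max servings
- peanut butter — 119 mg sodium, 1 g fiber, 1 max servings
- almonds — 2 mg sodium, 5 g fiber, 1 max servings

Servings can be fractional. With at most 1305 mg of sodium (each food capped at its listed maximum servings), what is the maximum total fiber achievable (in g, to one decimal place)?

25.7 g

Fiber per mg sodium: almonds 2.5, carrots 0.03797, hummus 0.01096, peanut butter 0.008403.
Take 1 serving of almonds: uses 2 mg sodium, +5.0 g fiber (running total 5.0 g).
Take 3 servings of carrots: uses 237 mg sodium, +9.0 g fiber (running total 14.0 g).
Take 2.921 servings of hummus: uses 1066 mg sodium, +11.7 g fiber (running total 25.7 g).
Filling greedily by fiber-per-mg sodium is optimal for one linear limit, giving 25.7 g.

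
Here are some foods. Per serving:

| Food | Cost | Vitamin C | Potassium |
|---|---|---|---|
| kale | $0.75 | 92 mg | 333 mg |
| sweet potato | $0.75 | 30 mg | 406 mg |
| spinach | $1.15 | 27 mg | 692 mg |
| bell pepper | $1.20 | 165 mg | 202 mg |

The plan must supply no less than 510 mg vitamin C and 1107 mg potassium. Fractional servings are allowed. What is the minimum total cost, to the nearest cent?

Two binding constraints pin down two serving amounts, so the optimal mix uses at most two foods. The candidates are each food alone (scaled to the tighter of vitamin C/potassium) and each pair with both constraints tight.
kale only: max(510/92, 1107/333) = 5.543 servings → $4.16.
sweet potato only: max(510/30, 1107/406) = 17 servings → $12.75.
spinach only: max(510/27, 1107/692) = 18.89 servings → $21.72.
bell pepper only: max(510/165, 1107/202) = 5.48 servings → $6.58.
kale + sweet potato: intersection lies outside the first quadrant.
kale + spinach: intersection lies outside the first quadrant.
kale + bell pepper with both tight: 2.19 servings and 1.87 servings → $3.89.
sweet potato + spinach: the both-tight solution has a negative serving — not a feasible corner.
sweet potato + bell pepper with both tight: 1.307 servings and 2.853 servings → $4.40.
spinach + bell pepper with both tight: 0.7324 servings and 2.971 servings → $4.41.
Cheapest feasible corner: $3.89.

$3.89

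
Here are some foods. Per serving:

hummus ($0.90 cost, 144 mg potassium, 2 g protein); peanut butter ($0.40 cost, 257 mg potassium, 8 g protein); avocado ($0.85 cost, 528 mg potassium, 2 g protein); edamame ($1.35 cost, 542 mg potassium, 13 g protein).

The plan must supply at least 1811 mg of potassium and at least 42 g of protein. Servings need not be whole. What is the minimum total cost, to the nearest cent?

$2.82

hummus only: max(1811/144, 42/2) = 21 servings → $18.90.
peanut butter only: max(1811/257, 42/8) = 7.047 servings → $2.82.
avocado only: max(1811/528, 42/2) = 21 servings → $17.85.
edamame only: max(1811/542, 42/13) = 3.341 servings → $4.51.
hummus + peanut butter with both tight: 5.79 servings and 3.803 servings → $6.73.
hummus + avocado: the both-tight solution has a negative serving — not a feasible corner.
hummus + edamame with both tight: 0.9886 servings and 3.079 servings → $5.05.
peanut butter + avocado with both tight: 5.001 servings and 0.9957 servings → $2.85.
peanut butter + edamame with both targets exact would need a negative amount; discard.
avocado + edamame with both tight: 0.1348 servings and 3.21 servings → $4.45.
Cheapest feasible corner: $2.82.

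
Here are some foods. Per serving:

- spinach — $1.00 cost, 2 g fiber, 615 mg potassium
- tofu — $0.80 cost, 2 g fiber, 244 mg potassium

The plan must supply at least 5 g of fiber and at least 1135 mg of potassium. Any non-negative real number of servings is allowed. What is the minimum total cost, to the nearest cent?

A basic optimal solution has at most two foods positive. Try each food alone and each pair with both targets met exactly.
spinach only: max(5/2, 1135/615) = 2.5 servings → $2.50.
tofu only: max(5/2, 1135/244) = 4.652 servings → $3.72.
spinach + tofu with both tight: 1.415 servings and 1.085 servings → $2.28.
So the least-cost plan costs $2.28.

$2.28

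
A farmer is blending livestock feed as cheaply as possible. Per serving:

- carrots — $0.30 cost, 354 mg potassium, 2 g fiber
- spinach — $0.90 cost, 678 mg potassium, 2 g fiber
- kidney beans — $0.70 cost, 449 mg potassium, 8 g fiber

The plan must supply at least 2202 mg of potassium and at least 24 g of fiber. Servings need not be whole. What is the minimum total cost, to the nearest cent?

carrots only: max(2202/354, 24/2) = 12 servings → $3.60.
spinach only: max(2202/678, 24/2) = 12 servings → $10.80.
kidney beans only: max(2202/449, 24/8) = 4.904 servings → $3.43.
carrots + spinach: the both-tight solution has a negative serving — not a feasible corner.
carrots + kidney beans with both tight: 3.537 servings and 2.116 servings → $2.54.
spinach + kidney beans with both tight: 1.511 servings and 2.622 servings → $3.20.
The minimum over all feasible corners is $2.54.

$2.54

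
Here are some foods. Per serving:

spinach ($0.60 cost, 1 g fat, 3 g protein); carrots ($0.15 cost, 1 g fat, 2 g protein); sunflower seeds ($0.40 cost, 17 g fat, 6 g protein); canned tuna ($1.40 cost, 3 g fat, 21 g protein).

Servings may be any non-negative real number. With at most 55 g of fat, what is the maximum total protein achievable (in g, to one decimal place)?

385.0 g

Protein per g fat: canned tuna 7, spinach 3, carrots 2, sunflower seeds 0.3529.
With no serving limits, spend the whole fat allowance on canned tuna: 55 g / 3 g × 21 g = 385.0 g.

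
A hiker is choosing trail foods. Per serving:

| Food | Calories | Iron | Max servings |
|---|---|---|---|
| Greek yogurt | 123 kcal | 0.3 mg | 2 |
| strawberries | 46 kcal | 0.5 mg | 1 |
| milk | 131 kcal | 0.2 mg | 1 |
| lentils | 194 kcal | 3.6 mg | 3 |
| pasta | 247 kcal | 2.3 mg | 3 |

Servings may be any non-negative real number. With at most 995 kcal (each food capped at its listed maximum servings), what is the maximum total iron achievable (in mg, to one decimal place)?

14.7 mg

Iron per kcal: lentils 0.01856, strawberries 0.01087, pasta 0.009312, Greek yogurt 0.002439, milk 0.001527.
Take 3 servings of lentils: uses 582 kcal, +10.8 mg iron (running total 10.8 mg).
Take 1 serving of strawberries: uses 46 kcal, +0.5 mg iron (running total 11.3 mg).
Take 1.486 servings of pasta: uses 367 kcal, +3.4 mg iron (running total 14.7 mg).
Filling greedily by iron-per-kcal is optimal for one linear limit, giving 14.7 mg.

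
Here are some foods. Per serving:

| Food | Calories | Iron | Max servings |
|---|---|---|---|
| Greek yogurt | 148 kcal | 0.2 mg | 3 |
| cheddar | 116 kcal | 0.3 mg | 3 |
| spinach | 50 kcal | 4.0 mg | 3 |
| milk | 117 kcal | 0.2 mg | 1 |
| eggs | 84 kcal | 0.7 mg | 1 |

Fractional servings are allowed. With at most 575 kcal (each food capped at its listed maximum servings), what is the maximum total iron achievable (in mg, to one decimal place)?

13.6 mg

Iron per kcal: spinach 0.08, eggs 0.008333, cheddar 0.002586, milk 0.001709, Greek yogurt 0.001351.
Take 3 servings of spinach: uses 150 kcal, +12.0 mg iron (running total 12.0 mg).
Take 1 serving of eggs: uses 84 kcal, +0.7 mg iron (running total 12.7 mg).
Take 2.94 servings of cheddar: uses 341 kcal, +0.9 mg iron (running total 13.6 mg).
Greedy by best ratio exhausts the calories allowance optimally: 13.6 mg.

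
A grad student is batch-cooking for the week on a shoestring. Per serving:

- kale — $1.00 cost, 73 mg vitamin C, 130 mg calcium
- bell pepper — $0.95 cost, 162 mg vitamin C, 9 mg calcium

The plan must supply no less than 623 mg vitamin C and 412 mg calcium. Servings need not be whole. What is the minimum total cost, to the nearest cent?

The cheapest plan sits at a corner of the feasible region — with two constraints it uses at most two foods.
kale only: max(623/73, 412/130) = 8.534 servings → $8.53.
bell pepper only: max(623/162, 412/9) = 45.78 servings → $43.49.
kale + bell pepper with both tight: 2.996 servings and 2.495 servings → $5.37.
So the least-cost plan costs $5.37.

$5.37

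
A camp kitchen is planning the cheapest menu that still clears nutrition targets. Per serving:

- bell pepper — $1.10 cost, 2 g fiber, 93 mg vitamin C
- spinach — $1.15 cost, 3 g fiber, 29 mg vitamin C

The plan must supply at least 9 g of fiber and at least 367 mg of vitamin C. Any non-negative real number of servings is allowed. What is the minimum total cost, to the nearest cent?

$4.72

The cheapest plan sits at a corner of the feasible region — with two constraints it uses at most two foods.
bell pepper only: max(9/2, 367/93) = 4.5 servings → $4.95.
spinach only: max(9/3, 367/29) = 12.66 servings → $14.55.
bell pepper + spinach with both tight: 3.801 servings and 0.4661 servings → $4.72.
The minimum over all feasible corners is $4.72.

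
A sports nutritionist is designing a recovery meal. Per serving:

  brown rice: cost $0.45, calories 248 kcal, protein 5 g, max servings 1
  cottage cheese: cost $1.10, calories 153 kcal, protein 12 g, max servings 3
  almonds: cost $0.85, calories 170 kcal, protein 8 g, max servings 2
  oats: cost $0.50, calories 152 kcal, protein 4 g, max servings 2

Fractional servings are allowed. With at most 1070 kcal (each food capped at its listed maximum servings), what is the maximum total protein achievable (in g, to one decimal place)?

Protein per kcal: cottage cheese 0.07843, almonds 0.04706, oats 0.02632, brown rice 0.02016.
Take 3 servings of cottage cheese: uses 459 kcal, +36.0 g protein (running total 36.0 g).
Take 2 servings of almonds: uses 340 kcal, +16.0 g protein (running total 52.0 g).
Take 1.783 servings of oats: uses 271 kcal, +7.1 g protein (running total 59.1 g).
Greedy by best ratio exhausts the calories allowance optimally: 59.1 g.

59.1 g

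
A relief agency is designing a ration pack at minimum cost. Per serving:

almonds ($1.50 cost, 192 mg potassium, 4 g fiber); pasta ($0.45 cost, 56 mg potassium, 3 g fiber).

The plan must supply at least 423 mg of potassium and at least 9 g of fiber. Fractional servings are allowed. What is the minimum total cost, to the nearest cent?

With two linear requirements the optimum uses one or two foods; enumerate the corners.
almonds only: max(423/192, 9/4) = 2.25 servings → $3.38.
pasta only: max(423/56, 9/3) = 7.554 servings → $3.40.
almonds + pasta with both tight: 2.173 servings and 0.1023 servings → $3.31.
Cheapest feasible corner: $3.31.

$3.31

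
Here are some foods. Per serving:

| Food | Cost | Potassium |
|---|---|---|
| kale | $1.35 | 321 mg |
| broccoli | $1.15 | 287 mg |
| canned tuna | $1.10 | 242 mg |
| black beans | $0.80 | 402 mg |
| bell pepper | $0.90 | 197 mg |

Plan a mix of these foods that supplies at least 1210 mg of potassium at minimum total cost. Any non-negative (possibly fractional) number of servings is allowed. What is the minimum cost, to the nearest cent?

Cost per mg of potassium: black beans $0.0020, broccoli $0.0040, kale $0.0042, canned tuna $0.0045, bell pepper $0.0046.
With no serving limits, use only black beans: 1210 mg / 402 mg = 3.01 servings × $0.80 = $2.41.

$2.41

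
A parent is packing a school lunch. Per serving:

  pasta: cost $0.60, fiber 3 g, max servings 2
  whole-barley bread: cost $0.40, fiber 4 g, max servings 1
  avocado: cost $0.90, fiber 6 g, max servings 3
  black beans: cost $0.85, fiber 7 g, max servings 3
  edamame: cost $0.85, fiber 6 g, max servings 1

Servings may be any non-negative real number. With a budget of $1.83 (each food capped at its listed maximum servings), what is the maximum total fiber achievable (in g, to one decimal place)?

Fiber per dollar: whole-barley bread 10, black beans 8.235, edamame 7.059, avocado 6.667, pasta 5.
Take 1 serving of whole-barley bread: spends $0.40, +4.0 g fiber (running total 4.0 g).
Take 1.682 servings of black beans: spends $1.43, +11.8 g fiber (running total 15.8 g).
Greedy by best ratio exhausts the cost allowance optimally: 15.8 g.

15.8 g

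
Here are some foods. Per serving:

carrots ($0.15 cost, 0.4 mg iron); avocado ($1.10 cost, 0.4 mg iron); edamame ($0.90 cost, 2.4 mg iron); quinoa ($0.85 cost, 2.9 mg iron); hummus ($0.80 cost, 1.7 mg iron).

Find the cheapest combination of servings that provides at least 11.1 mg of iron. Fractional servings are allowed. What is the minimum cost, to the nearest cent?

$3.25

Cost per mg of iron: quinoa $0.2931, carrots $0.3750, edamame $0.3750, hummus $0.4706, avocado $2.7500.
With no serving limits, use only quinoa: 11.1 mg / 2.9 mg = 3.828 servings × $0.85 = $3.25.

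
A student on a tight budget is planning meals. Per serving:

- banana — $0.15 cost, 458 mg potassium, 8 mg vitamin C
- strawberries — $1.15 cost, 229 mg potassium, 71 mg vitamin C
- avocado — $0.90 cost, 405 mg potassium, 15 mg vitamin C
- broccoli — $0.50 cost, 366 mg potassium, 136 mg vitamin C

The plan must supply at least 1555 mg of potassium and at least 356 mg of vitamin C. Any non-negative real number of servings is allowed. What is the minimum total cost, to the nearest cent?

$1.47

An LP optimum is at a vertex; with two nutrient constraints at most two foods are used. Check each candidate.
banana only: max(1555/458, 356/8) = 44.5 servings → $6.67.
strawberries only: max(1555/229, 356/71) = 6.79 servings → $7.81.
avocado only: max(1555/405, 356/15) = 23.73 servings → $21.36.
broccoli only: max(1555/366, 356/136) = 4.249 servings → $2.12.
banana + strawberries with both tight: 0.9412 servings and 4.908 servings → $5.79.
banana + avocado: intersection lies outside the first quadrant.
banana + broccoli with both tight: 1.368 servings and 2.537 servings → $1.47.
strawberries + avocado with both tight: 4.773 servings and 1.141 servings → $6.52.
strawberries + broccoli with both targets exact would need a negative amount; discard.
avocado + broccoli with both tight: 1.637 servings and 2.437 servings → $2.69.
The minimum over all feasible corners is $1.47.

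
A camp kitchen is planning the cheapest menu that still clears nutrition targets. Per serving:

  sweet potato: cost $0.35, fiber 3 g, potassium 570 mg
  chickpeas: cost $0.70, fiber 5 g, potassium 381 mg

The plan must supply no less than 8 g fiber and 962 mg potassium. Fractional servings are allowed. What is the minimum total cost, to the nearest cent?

An LP optimum is at a vertex; with two nutrient constraints at most two foods are used. Check each candidate.
sweet potato only: max(8/3, 962/570) = 2.667 servings → $0.93.
chickpeas only: max(8/5, 962/381) = 2.525 servings → $1.77.
sweet potato + chickpeas with both tight: 1.032 servings and 0.9807 servings → $1.05.
Cheapest feasible corner: $0.93.

$0.93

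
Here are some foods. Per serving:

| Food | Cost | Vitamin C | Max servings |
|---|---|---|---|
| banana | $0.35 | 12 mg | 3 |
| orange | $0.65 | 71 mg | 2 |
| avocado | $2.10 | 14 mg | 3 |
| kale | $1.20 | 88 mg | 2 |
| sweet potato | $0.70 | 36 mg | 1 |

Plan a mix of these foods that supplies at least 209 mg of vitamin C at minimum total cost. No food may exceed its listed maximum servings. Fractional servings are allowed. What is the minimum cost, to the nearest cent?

$2.21

Cost per mg of vitamin C: orange $0.0092, kale $0.0136, sweet potato $0.0194, banana $0.0292, avocado $0.1500.
Take 2 servings of orange: +142.0 mg vitamin C for $1.30 (total $1.30, still need 67.0 mg).
Take 0.7614 servings of kale: +67.0 mg vitamin C for $0.91 (total $2.21, still need 0.0 mg).
Filling from the cheapest source first is optimal under one linear minimum: $2.21.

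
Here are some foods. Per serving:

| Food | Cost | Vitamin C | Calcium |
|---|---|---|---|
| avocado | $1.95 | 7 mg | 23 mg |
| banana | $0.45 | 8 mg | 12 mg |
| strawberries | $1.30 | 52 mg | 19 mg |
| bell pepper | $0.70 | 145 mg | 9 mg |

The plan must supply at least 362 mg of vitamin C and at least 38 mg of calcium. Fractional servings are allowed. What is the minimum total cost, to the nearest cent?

Compare the cost at each extreme point of the feasible region.
avocado only: max(362/7, 38/23) = 51.71 servings → $100.84.
banana only: max(362/8, 38/12) = 45.25 servings → $20.36.
strawberries only: max(362/52, 38/19) = 6.962 servings → $9.05.
bell pepper only: max(362/145, 38/9) = 4.222 servings → $2.96.
avocado + banana with both targets exact would need a negative amount; discard.
avocado + strawberries: intersection lies outside the first quadrant.
avocado + bell pepper with both tight: 0.6883 servings and 2.463 servings → $3.07.
banana + strawberries with both targets exact would need a negative amount; discard.
banana + bell pepper with both tight: 1.35 servings and 2.422 servings → $2.30.
strawberries + bell pepper with both tight: 0.9847 servings and 2.143 servings → $2.78.
The minimum over all feasible corners is $2.30.

$2.30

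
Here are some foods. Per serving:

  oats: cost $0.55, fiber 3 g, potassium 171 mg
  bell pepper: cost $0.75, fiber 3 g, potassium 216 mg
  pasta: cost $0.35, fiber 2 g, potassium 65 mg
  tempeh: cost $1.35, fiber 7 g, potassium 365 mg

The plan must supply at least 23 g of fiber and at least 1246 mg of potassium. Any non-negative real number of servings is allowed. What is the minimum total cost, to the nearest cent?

This is a tiny linear program; its minimum lies at a vertex of the feasible set. List the vertices and price them.
oats only: max(23/3, 1246/171) = 7.667 servings → $4.22.
bell pepper only: max(23/3, 1246/216) = 7.667 servings → $5.75.
pasta only: max(23/2, 1246/65) = 19.17 servings → $6.71.
tempeh only: max(23/7, 1246/365) = 3.414 servings → $4.61.
oats + bell pepper: the both-tight solution has a negative serving — not a feasible corner.
oats + pasta with both tight: 6.782 servings and 1.327 servings → $4.19.
oats + tempeh with both tight: 3.206 servings and 1.912 servings → $4.34.
bell pepper + pasta with both tight: 4.207 servings and 5.19 servings → $4.97.
bell pepper + tempeh with both tight: 0.7842 servings and 2.95 servings → $4.57.
pasta + tempeh with both targets exact would need a negative amount; discard.
So the least-cost plan costs $4.19.

$4.19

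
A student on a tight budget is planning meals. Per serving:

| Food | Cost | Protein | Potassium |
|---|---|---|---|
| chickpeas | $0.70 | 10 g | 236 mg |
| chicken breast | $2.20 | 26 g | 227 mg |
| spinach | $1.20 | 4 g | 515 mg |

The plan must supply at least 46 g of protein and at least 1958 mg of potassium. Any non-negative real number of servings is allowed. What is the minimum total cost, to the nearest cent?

The cheapest plan sits at a corner of the feasible region — with two constraints it uses at most two foods.
chickpeas only: max(46/10, 1958/236) = 8.297 servings → $5.81.
chicken breast only: max(46/26, 1958/227) = 8.626 servings → $18.98.
spinach only: max(46/4, 1958/515) = 11.5 servings → $13.80.
chickpeas + chicken breast: the both-tight solution has a negative serving — not a feasible corner.
chickpeas + spinach with both tight: 3.77 servings and 2.074 servings → $5.13.
chicken breast + spinach with both tight: 1.27 servings and 3.242 servings → $6.69.
So the least-cost plan costs $5.13.

$5.13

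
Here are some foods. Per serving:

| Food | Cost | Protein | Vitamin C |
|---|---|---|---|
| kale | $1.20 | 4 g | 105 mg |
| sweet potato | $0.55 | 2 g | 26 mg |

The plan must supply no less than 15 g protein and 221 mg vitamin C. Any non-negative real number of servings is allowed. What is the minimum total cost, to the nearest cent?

Two binding constraints pin down two serving amounts, so the optimal mix uses at most two foods. The candidates are each food alone (scaled to the tighter of protein/vitamin C) and each pair with both constraints tight.
kale only: max(15/4, 221/105) = 3.75 servings → $4.50.
sweet potato only: max(15/2, 221/26) = 8.5 servings → $4.67.
kale + sweet potato with both tight: 0.4906 servings and 6.519 servings → $4.17.
Cheapest feasible corner: $4.17.

$4.17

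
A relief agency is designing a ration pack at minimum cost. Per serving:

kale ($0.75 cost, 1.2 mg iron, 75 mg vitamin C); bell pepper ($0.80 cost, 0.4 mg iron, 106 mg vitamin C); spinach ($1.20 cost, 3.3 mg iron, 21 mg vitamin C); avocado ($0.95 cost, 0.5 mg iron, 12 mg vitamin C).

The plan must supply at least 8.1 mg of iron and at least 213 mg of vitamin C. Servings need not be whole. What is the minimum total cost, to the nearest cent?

kale only: max(8.1/1.2, 213/75) = 6.75 servings → $5.06.
bell pepper only: max(8.1/0.4, 213/106) = 20.25 servings → $16.20.
spinach only: max(8.1/3.3, 213/21) = 10.14 servings → $12.17.
avocado only: max(8.1/0.5, 213/12) = 17.75 servings → $16.86.
kale + bell pepper with both targets exact would need a negative amount; discard.
kale + spinach with both tight: 2.397 servings and 1.583 servings → $3.70.
kale + avocado with both tight: 0.4026 servings and 15.23 servings → $14.77.
bell pepper + spinach with both tight: 1.561 servings and 2.265 servings → $3.97.
bell pepper + avocado with both tight: 0.1929 servings and 16.05 servings → $15.40.
spinach + avocado: intersection lies outside the first quadrant.
Cheapest feasible corner: $3.70.

$3.70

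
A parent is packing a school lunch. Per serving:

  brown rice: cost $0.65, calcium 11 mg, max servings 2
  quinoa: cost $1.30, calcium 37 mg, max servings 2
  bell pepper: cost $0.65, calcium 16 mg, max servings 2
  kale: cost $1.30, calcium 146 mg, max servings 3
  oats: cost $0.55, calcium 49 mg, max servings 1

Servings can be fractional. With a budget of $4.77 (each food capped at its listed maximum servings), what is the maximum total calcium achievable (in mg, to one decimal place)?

Calcium per dollar: kale 112.3, oats 89.09, quinoa 28.46, bell pepper 24.62, brown rice 16.92.
Take 3 servings of kale: spends $3.90, +438.0 mg calcium (running total 438.0 mg).
Take 1 serving of oats: spends $0.55, +49.0 mg calcium (running total 487.0 mg).
Take 0.2462 servings of quinoa: spends $0.32, +9.1 mg calcium (running total 496.1 mg).
Filling greedily by calcium-per-dollar is optimal for one linear limit, giving 496.1 mg.

496.1 mg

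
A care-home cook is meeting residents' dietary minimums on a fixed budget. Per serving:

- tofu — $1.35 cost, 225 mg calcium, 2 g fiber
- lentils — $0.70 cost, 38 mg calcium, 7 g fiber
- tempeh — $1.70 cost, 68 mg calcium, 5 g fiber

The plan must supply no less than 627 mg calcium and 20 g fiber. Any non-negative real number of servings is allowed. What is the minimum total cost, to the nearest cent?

$4.78

A basic optimal solution has at most two foods positive. Try each food alone and each pair with both targets met exactly.
tofu only: max(627/225, 20/2) = 10 servings → $13.50.
lentils only: max(627/38, 20/7) = 16.5 servings → $11.55.
tempeh only: max(627/68, 20/5) = 9.221 servings → $15.68.
tofu + lentils with both tight: 2.421 servings and 2.165 servings → $4.78.
tofu + tempeh with both tight: 1.795 servings and 3.282 servings → $8.00.
lentils + tempeh: intersection lies outside the first quadrant.
Cheapest feasible corner: $4.78.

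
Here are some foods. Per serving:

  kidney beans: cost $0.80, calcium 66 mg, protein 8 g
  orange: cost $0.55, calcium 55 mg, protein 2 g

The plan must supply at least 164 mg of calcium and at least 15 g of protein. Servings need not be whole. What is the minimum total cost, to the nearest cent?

The cheapest plan sits at a corner of the feasible region — with two constraints it uses at most two foods.
kidney beans only: max(164/66, 15/8) = 2.485 servings → $1.99.
orange only: max(164/55, 15/2) = 7.5 servings → $4.12.
kidney beans + orange with both tight: 1.614 servings and 1.045 servings → $1.87.
The minimum over all feasible corners is $1.87.

$1.87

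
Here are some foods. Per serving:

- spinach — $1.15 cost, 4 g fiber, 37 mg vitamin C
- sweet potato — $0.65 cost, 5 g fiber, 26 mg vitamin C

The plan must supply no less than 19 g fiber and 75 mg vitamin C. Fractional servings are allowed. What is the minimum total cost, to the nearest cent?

This is a tiny linear program; its minimum lies at a vertex of the feasible set. List the vertices and price them.
spinach only: max(19/4, 75/37) = 4.75 servings → $5.46.
sweet potato only: max(19/5, 75/26) = 3.8 servings → $2.47.
spinach + sweet potato: intersection lies outside the first quadrant.
Cheapest feasible corner: $2.47.

$2.47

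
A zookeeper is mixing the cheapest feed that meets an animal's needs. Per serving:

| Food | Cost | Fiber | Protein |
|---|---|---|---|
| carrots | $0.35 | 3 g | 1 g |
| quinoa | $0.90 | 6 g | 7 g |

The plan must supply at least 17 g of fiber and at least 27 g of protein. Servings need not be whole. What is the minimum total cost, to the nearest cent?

$3.47

A basic optimal solution has at most two foods positive. Try each food alone and each pair with both targets met exactly.
carrots only: max(17/3, 27/1) = 27 servings → $9.45.
quinoa only: max(17/6, 27/7) = 3.857 servings → $3.47.
carrots + quinoa with both targets exact would need a negative amount; discard.
The minimum over all feasible corners is $3.47.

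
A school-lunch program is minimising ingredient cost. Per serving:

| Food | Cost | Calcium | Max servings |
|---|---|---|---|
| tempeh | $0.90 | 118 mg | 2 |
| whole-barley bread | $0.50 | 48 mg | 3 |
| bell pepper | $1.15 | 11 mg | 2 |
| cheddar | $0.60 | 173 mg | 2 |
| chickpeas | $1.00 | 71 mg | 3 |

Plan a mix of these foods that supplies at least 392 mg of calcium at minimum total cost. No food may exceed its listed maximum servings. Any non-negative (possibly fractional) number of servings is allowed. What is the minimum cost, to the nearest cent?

$1.55

Cost per mg of calcium: cheddar $0.0035, tempeh $0.0076, whole-barley bread $0.0104, chickpeas $0.0141, bell pepper $0.1045.
Take 2 servings of cheddar: +346.0 mg calcium for $1.20 (total $1.20, still need 46.0 mg).
Take 0.3898 servings of tempeh: +46.0 mg calcium for $0.35 (total $1.55, still need 0.0 mg).
Greedy by cheapest-per-mg is optimal for a single linear constraint, so the minimum cost is $1.55.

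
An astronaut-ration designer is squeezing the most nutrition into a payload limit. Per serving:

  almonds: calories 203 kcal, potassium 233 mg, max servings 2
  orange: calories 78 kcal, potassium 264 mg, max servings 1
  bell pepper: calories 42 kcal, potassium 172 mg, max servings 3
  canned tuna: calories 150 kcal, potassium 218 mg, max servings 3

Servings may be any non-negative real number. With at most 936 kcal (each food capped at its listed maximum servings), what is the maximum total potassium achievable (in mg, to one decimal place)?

1757.7 mg

Potassium per kcal: bell pepper 4.095, orange 3.385, canned tuna 1.453, almonds 1.148.
Take 3 servings of bell pepper: uses 126 kcal, +516.0 mg potassium (running total 516.0 mg).
Take 1 serving of orange: uses 78 kcal, +264.0 mg potassium (running total 780.0 mg).
Take 3 servings of canned tuna: uses 450 kcal, +654.0 mg potassium (running total 1434.0 mg).
Take 1.389 servings of almonds: uses 282 kcal, +323.7 mg potassium (running total 1757.7 mg).
Filling greedily by potassium-per-kcal is optimal for one linear limit, giving 1757.7 mg.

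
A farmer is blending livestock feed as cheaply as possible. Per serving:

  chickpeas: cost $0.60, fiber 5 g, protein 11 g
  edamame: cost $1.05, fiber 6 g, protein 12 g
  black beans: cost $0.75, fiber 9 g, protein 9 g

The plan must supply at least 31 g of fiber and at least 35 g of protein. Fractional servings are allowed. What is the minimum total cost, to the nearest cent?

chickpeas only: max(31/5, 35/11) = 6.2 servings → $3.72.
edamame only: max(31/6, 35/12) = 5.167 servings → $5.42.
black beans only: max(31/9, 35/9) = 3.889 servings → $2.92.
chickpeas + edamame: the both-tight solution has a negative serving — not a feasible corner.
chickpeas + black beans with both tight: 0.6667 servings and 3.074 servings → $2.71.
edamame + black beans with both tight: 0.6667 servings and 3 servings → $2.95.
So the least-cost plan costs $2.71.

$2.71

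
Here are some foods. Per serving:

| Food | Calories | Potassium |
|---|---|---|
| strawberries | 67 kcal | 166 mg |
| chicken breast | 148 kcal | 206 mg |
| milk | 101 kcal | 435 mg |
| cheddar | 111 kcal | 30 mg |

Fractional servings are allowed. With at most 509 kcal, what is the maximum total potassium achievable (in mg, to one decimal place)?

2192.2 mg

Potassium per kcal: milk 4.307, strawberries 2.478, chicken breast 1.392, cheddar 0.2703.
With no serving limits, spend the whole calories allowance on milk: 509 kcal / 101 kcal × 435 mg = 2192.2 mg.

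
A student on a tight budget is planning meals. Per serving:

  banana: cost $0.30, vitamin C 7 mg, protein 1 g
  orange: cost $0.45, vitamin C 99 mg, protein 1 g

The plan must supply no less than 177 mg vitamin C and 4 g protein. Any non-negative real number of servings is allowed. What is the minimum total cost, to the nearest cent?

$1.44

At the optimum either one food covers both requirements or two foods hit both targets exactly; no other combination can be cheaper.
banana only: max(177/7, 4/1) = 25.29 servings → $7.59.
orange only: max(177/99, 4/1) = 4 servings → $1.80.
banana + orange with both tight: 2.38 servings and 1.62 servings → $1.44.
Cheapest feasible corner: $1.44.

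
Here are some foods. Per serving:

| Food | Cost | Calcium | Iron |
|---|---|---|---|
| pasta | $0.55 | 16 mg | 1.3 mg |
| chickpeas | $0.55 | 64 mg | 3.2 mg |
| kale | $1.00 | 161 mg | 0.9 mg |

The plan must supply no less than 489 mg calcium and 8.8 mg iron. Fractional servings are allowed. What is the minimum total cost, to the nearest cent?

$3.36

Minimising a linear cost over {calcium ≥ 489, iron ≥ 8.8, servings ≥ 0} — the optimum is at a vertex, using one or two foods.
pasta only: max(489/16, 8.8/1.3) = 30.56 servings → $16.81.
chickpeas only: max(489/64, 8.8/3.2) = 7.641 servings → $4.20.
kale only: max(489/161, 8.8/0.9) = 9.778 servings → $9.78.
pasta + chickpeas with both targets exact would need a negative amount; discard.
pasta + kale with both tight: 5.011 servings and 2.539 servings → $5.30.
chickpeas + kale with both tight: 2.134 servings and 2.189 servings → $3.36.
The minimum over all feasible corners is $3.36.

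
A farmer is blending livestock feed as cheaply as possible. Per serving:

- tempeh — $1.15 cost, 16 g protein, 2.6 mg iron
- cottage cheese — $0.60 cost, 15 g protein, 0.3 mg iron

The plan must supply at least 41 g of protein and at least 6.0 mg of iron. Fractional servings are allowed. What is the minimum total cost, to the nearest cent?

$2.80

With two linear requirements the optimum uses one or two foods; enumerate the corners.
tempeh only: max(41/16, 6.0/2.6) = 2.562 servings → $2.95.
cottage cheese only: max(41/15, 6.0/0.3) = 20 servings → $12.00.
tempeh + cottage cheese with both tight: 2.272 servings and 0.3099 servings → $2.80.
Cheapest feasible corner: $2.80.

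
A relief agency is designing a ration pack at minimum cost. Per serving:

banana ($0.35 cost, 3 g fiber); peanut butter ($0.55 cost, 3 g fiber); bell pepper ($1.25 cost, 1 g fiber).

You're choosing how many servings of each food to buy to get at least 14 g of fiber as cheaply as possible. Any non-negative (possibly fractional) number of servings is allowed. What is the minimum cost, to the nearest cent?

$1.63

Cost per g of fiber: banana $0.1167, peanut butter $0.1833, bell pepper $1.2500.
With no serving limits, use only banana: 14 g / 3 g = 4.667 servings × $0.35 = $1.63.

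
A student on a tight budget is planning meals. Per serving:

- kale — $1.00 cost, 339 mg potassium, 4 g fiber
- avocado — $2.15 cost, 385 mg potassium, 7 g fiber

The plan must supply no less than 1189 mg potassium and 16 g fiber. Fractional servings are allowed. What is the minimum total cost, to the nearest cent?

The cheapest plan sits at a corner of the feasible region — with two constraints it uses at most two foods.
kale only: max(1189/339, 16/4) = 4 servings → $4.00.
avocado only: max(1189/385, 16/7) = 3.088 servings → $6.64.
kale + avocado with both tight: 2.597 servings and 0.8019 servings → $4.32.
So the least-cost plan costs $4.00.

$4.00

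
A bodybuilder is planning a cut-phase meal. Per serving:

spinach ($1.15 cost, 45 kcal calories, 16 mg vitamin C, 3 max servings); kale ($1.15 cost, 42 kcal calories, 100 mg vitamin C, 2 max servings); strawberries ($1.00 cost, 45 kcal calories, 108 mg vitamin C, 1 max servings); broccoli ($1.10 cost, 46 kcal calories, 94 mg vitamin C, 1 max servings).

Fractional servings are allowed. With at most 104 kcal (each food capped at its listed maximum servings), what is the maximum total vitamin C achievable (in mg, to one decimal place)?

Vitamin C per kcal: strawberries 2.4, kale 2.381, broccoli 2.043, spinach 0.3556.
Take 1 serving of strawberries: uses 45 kcal, +108.0 mg vitamin C (running total 108.0 mg).
Take 1.405 servings of kale: uses 59 kcal, +140.5 mg vitamin C (running total 248.5 mg).
Filling greedily by vitamin C-per-kcal is optimal for one linear limit, giving 248.5 mg.

248.5 mg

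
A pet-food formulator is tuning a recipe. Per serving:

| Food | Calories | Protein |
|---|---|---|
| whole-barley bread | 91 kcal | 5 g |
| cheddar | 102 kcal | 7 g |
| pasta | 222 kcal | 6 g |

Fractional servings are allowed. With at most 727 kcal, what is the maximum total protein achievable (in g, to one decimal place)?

Protein per kcal: cheddar 0.06863, whole-barley bread 0.05495, pasta 0.02703.
With no serving limits, spend the whole calories allowance on cheddar: 727 kcal / 102 kcal × 7 g = 49.9 g.

49.9 g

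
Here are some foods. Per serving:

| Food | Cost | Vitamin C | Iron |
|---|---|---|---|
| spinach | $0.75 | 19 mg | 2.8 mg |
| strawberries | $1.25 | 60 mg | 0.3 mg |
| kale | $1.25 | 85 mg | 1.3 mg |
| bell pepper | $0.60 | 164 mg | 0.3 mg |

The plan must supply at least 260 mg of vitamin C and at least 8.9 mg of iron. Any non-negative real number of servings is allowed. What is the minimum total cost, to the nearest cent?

spinach only: max(260/19, 8.9/2.8) = 13.68 servings → $10.26.
strawberries only: max(260/60, 8.9/0.3) = 29.67 servings → $37.08.
kale only: max(260/85, 8.9/1.3) = 6.846 servings → $8.56.
bell pepper only: max(260/164, 8.9/0.3) = 29.67 servings → $17.80.
spinach + strawberries with both tight: 2.81 servings and 3.444 servings → $6.41.
spinach + kale with both tight: 1.962 servings and 2.62 servings → $4.75.
spinach + bell pepper with both tight: 3.047 servings and 1.232 servings → $3.02.
strawberries + kale with both targets exact would need a negative amount; discard.
strawberries + bell pepper: the both-tight solution has a negative serving — not a feasible corner.
kale + bell pepper with both targets exact would need a negative amount; discard.
Cheapest feasible corner: $3.02.

$3.02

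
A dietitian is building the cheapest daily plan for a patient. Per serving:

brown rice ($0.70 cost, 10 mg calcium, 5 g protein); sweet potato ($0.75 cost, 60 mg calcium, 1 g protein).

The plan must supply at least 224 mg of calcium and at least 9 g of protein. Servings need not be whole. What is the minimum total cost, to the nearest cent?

Check every corner: each single food scaled to meet both minima, and each pair solved so both constraints bind.
brown rice only: max(224/10, 9/5) = 22.4 servings → $15.68.
sweet potato only: max(224/60, 9/1) = 9 servings → $6.75.
brown rice + sweet potato with both tight: 1.09 servings and 3.552 servings → $3.43.
Cheapest feasible corner: $3.43.

$3.43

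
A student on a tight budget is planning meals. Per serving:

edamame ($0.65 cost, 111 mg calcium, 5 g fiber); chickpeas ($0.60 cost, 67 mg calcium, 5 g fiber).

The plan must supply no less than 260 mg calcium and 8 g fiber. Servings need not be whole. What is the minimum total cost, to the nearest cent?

$1.52

With two linear requirements the optimum uses one or two foods; enumerate the corners.
edamame only: max(260/111, 8/5) = 2.342 servings → $1.52.
chickpeas only: max(260/67, 8/5) = 3.881 servings → $2.33.
edamame + chickpeas: intersection lies outside the first quadrant.
Cheapest feasible corner: $1.52.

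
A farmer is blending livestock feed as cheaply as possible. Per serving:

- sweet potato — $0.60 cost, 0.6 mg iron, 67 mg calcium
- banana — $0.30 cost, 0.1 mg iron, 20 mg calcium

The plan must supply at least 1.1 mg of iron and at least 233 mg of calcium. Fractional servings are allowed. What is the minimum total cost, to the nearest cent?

$2.09

sweet potato only: max(1.1/0.6, 233/67) = 3.478 servings → $2.09.
banana only: max(1.1/0.1, 233/20) = 11.65 servings → $3.50.
sweet potato + banana: the both-tight solution has a negative serving — not a feasible corner.
Cheapest feasible corner: $2.09.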